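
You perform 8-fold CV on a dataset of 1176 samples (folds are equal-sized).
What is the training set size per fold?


Each validation fold has 1176/8 = 147 samples. Training set = 1176 - 147 = 1029.

1029


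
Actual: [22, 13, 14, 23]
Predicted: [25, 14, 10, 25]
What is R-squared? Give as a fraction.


Mean(y) = 18. SS_res = 30. SS_tot = 82. R^2 = 1 - 30/(82) = 26/41.

26/41


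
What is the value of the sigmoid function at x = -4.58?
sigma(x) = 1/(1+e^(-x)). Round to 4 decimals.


sigma(-4.58) = 1/(1+e^(4.58)) = 1/(1+97.514394) = 1/98.514394 = 0.0102.

0.0102


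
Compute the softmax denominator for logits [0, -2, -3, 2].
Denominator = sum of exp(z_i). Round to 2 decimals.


Denom = e^0=1.0000 + e^-2=0.1353 + e^-3=0.0498 + e^2=7.3891. Sum = 8.5742, which rounds to 8.57.

8.57


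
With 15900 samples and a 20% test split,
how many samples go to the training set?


Test set = 15900 * 20% = 3180. Training set = 15900 - 3180 = 12720.

12720


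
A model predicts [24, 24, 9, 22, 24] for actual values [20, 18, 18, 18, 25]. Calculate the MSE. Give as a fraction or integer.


MSE = (1/5) * ((20-24)^2=16 + (18-24)^2=36 + (18-9)^2=81 + (18-22)^2=16 + (25-24)^2=1). Sum = 150. MSE = 30.

30


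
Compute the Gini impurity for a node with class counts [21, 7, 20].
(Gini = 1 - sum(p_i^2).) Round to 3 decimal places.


Total = 48. Proportions: 21/48, 7/48, 20/48. sum(p_i^2) = 0.3863. Gini = 1 - 0.3863 = 0.6137, which rounds to 0.614.

0.614


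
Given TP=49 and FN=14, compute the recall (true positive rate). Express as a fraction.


Recall = TP / (TP + FN) = 49 / 63 = 7/9.

7/9


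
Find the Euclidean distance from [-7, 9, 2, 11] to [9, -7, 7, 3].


d = sqrt(sum of squared differences). (-7-9)^2=256, (9--7)^2=256, (2-7)^2=25, (11-3)^2=64. Sum = 601.

sqrt(601)


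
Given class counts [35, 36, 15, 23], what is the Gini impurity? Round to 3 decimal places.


Total = 109. Proportions: 35/109, 36/109, 15/109, 23/109. sum(p_i^2) = 0.2757. Gini = 1 - 0.2757 = 0.7243, which rounds to 0.724.

0.724


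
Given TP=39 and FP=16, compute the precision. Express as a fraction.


Precision = TP / (TP + FP) = 39 / 55 = 39/55.

39/55


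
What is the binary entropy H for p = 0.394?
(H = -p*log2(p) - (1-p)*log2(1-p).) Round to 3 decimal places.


H = -0.394*log2(0.394) - 0.606*log2(0.606) = 0.967.

0.967


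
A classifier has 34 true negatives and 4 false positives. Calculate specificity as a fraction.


Specificity = TN / (TN + FP) = 34 / 38 = 17/19.

17/19


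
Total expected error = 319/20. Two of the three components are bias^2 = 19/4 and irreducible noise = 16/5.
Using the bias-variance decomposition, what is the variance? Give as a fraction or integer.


Total error = bias^2 + variance + irreducible noise. So variance = 319/20 - 19/4 - 16/5 = 8.

8


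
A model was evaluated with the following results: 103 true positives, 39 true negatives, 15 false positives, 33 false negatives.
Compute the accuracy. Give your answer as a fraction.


Accuracy = (TP + TN) / (TP + TN + FP + FN) = (103 + 39) / 190 = 71/95.

71/95


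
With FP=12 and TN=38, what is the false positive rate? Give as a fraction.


FPR = FP / (FP + TN) = 12 / 50 = 6/25.

6/25


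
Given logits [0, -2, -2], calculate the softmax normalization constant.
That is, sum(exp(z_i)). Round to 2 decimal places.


Denom = e^0=1.0000 + e^-2=0.1353 + e^-2=0.1353. Sum = 1.2706, which rounds to 1.27.

1.27


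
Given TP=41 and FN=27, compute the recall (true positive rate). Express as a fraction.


Recall = TP / (TP + FN) = 41 / 68 = 41/68.

41/68


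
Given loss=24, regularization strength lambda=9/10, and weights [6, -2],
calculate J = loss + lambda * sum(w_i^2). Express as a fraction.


L2 sq norm = sum(w^2) = 40. J = 24 + 9/10 * 40 = 60.

60


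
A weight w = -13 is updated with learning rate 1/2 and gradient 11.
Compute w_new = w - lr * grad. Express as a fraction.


w_new = -13 - 1/2 * 11 = -13 - 11/2 = -37/2.

-37/2


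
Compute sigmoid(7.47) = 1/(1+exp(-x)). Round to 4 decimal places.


sigma(7.47) = 1/(1+e^(-7.47)) = 1/(1+0.000570) = 1/1.000570 = 0.9994.

0.9994


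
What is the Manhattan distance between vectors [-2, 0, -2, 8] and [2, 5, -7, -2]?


d = sum of absolute differences: |-2-2|=4 + |0-5|=5 + |-2--7|=5 + |8--2|=10 = 24.

24


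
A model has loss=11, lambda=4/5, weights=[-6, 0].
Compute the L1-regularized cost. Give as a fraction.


L1 norm = sum(|w|) = 6. J = 11 + 4/5 * 6 = 79/5.

79/5


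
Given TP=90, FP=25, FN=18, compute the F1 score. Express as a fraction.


Precision = 90/115 = 18/23. Recall = 90/108 = 5/6. F1 = 2*P*R/(P+R) = 180/223.

180/223


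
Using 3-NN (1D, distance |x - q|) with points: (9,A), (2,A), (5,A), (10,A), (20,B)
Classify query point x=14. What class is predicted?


Distances: |9-14|=5, |2-14|=12, |5-14|=9, |10-14|=4, |20-14|=6. 3 nearest: (10,A), (9,A), (20,B). Counts: {'A': 2, 'B': 1}. Majority class: A.

A


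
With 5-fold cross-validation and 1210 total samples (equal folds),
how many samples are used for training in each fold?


Each validation fold has 1210/5 = 242 samples. Training set = 1210 - 242 = 968.

968


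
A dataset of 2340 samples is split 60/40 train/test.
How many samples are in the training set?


Test set = 2340 * 40% = 936. Training set = 2340 - 936 = 1404.

1404


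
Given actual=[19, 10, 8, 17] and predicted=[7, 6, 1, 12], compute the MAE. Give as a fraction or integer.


MAE = (1/4) * (|19-7|=12 + |10-6|=4 + |8-1|=7 + |17-12|=5). Sum = 28. MAE = 7.

7


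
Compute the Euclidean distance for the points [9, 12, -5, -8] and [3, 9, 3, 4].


d = sqrt(sum of squared differences). (9-3)^2=36, (12-9)^2=9, (-5-3)^2=64, (-8-4)^2=144. Sum = 253.

sqrt(253)


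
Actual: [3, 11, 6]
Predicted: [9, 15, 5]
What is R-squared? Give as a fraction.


Mean(y) = 20/3. SS_res = 53. SS_tot = 98/3. R^2 = 1 - 53/(98/3) = -61/98.

-61/98


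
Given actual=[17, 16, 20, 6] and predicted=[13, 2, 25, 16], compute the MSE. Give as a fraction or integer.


MSE = (1/4) * ((17-13)^2=16 + (16-2)^2=196 + (20-25)^2=25 + (6-16)^2=100). Sum = 337. MSE = 337/4.

337/4


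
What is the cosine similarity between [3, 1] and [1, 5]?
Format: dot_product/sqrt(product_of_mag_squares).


dot = 8. |a|^2 = 10, |b|^2 = 26. cos = 8/sqrt(260).

8/sqrt(260)


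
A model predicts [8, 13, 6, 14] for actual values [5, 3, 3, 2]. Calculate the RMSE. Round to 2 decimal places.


MSE = 65.5000. RMSE = sqrt(65.5000) = 8.09.

8.09


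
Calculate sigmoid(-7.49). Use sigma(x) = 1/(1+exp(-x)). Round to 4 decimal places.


sigma(-7.49) = 1/(1+e^(7.49)) = 1/(1+1790.052092) = 1/1791.052092 = 0.0006.

0.0006


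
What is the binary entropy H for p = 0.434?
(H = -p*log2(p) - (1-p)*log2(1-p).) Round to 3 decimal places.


H = -0.434*log2(0.434) - 0.566*log2(0.566) = 0.987.

0.987


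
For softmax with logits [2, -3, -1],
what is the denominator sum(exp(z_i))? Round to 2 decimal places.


Denom = e^2=7.3891 + e^-3=0.0498 + e^-1=0.3679. Sum = 7.8068, which rounds to 7.81.

7.81


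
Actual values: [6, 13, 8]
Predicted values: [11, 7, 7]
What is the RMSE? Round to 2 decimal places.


MSE = 20.6667. RMSE = sqrt(20.6667) = 4.55.

4.55


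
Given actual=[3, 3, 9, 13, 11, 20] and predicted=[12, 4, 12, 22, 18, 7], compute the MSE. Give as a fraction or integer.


MSE = (1/6) * ((3-12)^2=81 + (3-4)^2=1 + (9-12)^2=9 + (13-22)^2=81 + (11-18)^2=49 + (20-7)^2=169). Sum = 390. MSE = 65.

65


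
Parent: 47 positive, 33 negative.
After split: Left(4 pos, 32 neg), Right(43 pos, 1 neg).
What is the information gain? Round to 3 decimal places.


H(parent) = 0.9778. H(left) = 0.5033, H(right) = 0.1565. Weighted = (36/80)*0.5033 + (44/80)*0.1565 = 0.3126. IG = 0.9778 - 0.3126 = 0.6652, which rounds to 0.665.

0.665


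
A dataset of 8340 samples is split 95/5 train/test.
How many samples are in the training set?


Test set = 8340 * 5% = 417. Training set = 8340 - 417 = 7923.

7923


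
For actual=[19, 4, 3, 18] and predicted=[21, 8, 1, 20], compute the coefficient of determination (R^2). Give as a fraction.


Mean(y) = 11. SS_res = 28. SS_tot = 226. R^2 = 1 - 28/(226) = 99/113.

99/113


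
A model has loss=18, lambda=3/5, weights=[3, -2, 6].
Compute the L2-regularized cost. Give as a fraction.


L2 sq norm = sum(w^2) = 49. J = 18 + 3/5 * 49 = 237/5.

237/5


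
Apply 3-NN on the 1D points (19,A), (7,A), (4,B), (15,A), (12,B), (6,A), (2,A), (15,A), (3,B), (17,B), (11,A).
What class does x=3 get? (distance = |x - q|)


Distances: |19-3|=16, |7-3|=4, |4-3|=1, |15-3|=12, |12-3|=9, |6-3|=3, |2-3|=1, |15-3|=12, |3-3|=0, |17-3|=14, |11-3|=8. 3 nearest: (3,B), (2,A), (4,B). Counts: {'B': 2, 'A': 1}. Majority class: B.

B


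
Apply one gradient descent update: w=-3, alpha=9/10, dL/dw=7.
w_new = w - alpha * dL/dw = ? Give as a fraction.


w_new = -3 - 9/10 * 7 = -3 - 63/10 = -93/10.

-93/10


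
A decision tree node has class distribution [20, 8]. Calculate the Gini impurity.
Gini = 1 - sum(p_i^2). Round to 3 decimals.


Total = 28. Proportions: 20/28, 8/28. sum(p_i^2) = 0.5918. Gini = 1 - 0.5918 = 0.4082, which rounds to 0.408.

0.408


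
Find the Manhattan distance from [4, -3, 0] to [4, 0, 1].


d = sum of absolute differences: |4-4|=0 + |-3-0|=3 + |0-1|=1 = 4.

4


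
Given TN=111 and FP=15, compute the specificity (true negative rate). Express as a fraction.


Specificity = TN / (TN + FP) = 111 / 126 = 37/42.

37/42


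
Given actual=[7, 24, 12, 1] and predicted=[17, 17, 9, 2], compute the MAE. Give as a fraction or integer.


MAE = (1/4) * (|7-17|=10 + |24-17|=7 + |12-9|=3 + |1-2|=1). Sum = 21. MAE = 21/4.

21/4


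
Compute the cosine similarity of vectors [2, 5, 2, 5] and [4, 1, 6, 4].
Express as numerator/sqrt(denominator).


dot = 45. |a|^2 = 58, |b|^2 = 69. cos = 45/sqrt(4002).

45/sqrt(4002)


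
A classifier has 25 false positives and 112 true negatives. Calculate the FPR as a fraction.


FPR = FP / (FP + TN) = 25 / 137 = 25/137.

25/137


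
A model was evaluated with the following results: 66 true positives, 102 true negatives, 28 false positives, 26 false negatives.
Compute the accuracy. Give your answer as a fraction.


Accuracy = (TP + TN) / (TP + TN + FP + FN) = (66 + 102) / 222 = 28/37.

28/37


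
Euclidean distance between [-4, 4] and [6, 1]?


d = sqrt(sum of squared differences). (-4-6)^2=100, (4-1)^2=9. Sum = 109.

sqrt(109)


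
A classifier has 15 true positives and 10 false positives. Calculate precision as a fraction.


Precision = TP / (TP + FP) = 15 / 25 = 3/5.

3/5


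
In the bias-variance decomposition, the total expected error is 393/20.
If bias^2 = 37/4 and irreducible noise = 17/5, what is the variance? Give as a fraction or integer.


Total error = bias^2 + variance + irreducible noise. So variance = 393/20 - 37/4 - 17/5 = 7.

7


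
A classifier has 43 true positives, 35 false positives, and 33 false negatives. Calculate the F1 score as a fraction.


Precision = 43/78 = 43/78. Recall = 43/76 = 43/76. F1 = 2*P*R/(P+R) = 43/77.

43/77


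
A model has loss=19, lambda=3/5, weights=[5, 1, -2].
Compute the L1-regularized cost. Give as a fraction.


L1 norm = sum(|w|) = 8. J = 19 + 3/5 * 8 = 119/5.

119/5


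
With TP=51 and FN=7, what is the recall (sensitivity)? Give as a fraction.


Recall = TP / (TP + FN) = 51 / 58 = 51/58.

51/58


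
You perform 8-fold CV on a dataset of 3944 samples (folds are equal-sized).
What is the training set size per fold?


Each validation fold has 3944/8 = 493 samples. Training set = 3944 - 493 = 3451.

3451


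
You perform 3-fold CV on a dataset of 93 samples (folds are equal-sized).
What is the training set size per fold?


Each validation fold has 93/3 = 31 samples. Training set = 93 - 31 = 62.

62


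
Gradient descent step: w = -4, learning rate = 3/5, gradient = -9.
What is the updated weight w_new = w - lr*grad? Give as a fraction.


w_new = -4 - 3/5 * -9 = -4 - -27/5 = 7/5.

7/5


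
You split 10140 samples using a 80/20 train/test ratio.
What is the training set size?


Test set = 10140 * 20% = 2028. Training set = 10140 - 2028 = 8112.

8112


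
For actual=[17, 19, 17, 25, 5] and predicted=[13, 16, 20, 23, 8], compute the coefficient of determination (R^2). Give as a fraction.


Mean(y) = 83/5. SS_res = 47. SS_tot = 1056/5. R^2 = 1 - 47/(1056/5) = 821/1056.

821/1056


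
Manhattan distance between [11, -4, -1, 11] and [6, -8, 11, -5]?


d = sum of absolute differences: |11-6|=5 + |-4--8|=4 + |-1-11|=12 + |11--5|=16 = 37.

37


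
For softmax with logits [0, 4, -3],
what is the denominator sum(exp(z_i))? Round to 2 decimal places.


Denom = e^0=1.0000 + e^4=54.5982 + e^-3=0.0498. Sum = 55.6480, which rounds to 55.65.

55.65


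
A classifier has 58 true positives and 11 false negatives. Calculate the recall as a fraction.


Recall = TP / (TP + FN) = 58 / 69 = 58/69.

58/69


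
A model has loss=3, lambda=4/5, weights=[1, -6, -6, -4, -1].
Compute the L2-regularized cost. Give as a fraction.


L2 sq norm = sum(w^2) = 90. J = 3 + 4/5 * 90 = 75.

75


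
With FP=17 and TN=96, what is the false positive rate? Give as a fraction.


FPR = FP / (FP + TN) = 17 / 113 = 17/113.

17/113


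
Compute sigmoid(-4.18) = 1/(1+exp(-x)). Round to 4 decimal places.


sigma(-4.18) = 1/(1+e^(4.18)) = 1/(1+65.365853) = 1/66.365853 = 0.0151.

0.0151


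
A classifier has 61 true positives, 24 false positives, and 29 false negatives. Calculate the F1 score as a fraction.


Precision = 61/85 = 61/85. Recall = 61/90 = 61/90. F1 = 2*P*R/(P+R) = 122/175.

122/175


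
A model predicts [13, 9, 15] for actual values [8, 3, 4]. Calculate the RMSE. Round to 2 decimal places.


MSE = 60.6667. RMSE = sqrt(60.6667) = 7.79.

7.79


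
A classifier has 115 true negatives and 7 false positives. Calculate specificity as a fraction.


Specificity = TN / (TN + FP) = 115 / 122 = 115/122.

115/122


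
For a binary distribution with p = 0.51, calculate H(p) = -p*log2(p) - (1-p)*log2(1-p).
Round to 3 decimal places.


H = -0.51*log2(0.51) - 0.49*log2(0.49) = 1.000.

1.000


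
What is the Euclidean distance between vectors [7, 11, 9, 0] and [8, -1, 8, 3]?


d = sqrt(sum of squared differences). (7-8)^2=1, (11--1)^2=144, (9-8)^2=1, (0-3)^2=9. Sum = 155.

sqrt(155)


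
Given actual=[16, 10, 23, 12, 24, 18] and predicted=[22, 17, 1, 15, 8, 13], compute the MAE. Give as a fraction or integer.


MAE = (1/6) * (|16-22|=6 + |10-17|=7 + |23-1|=22 + |12-15|=3 + |24-8|=16 + |18-13|=5). Sum = 59. MAE = 59/6.

59/6


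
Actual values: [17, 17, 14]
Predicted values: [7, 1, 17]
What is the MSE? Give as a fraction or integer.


MSE = (1/3) * ((17-7)^2=100 + (17-1)^2=256 + (14-17)^2=9). Sum = 365. MSE = 365/3.

365/3


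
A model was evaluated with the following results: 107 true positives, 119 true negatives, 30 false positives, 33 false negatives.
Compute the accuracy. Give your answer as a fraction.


Accuracy = (TP + TN) / (TP + TN + FP + FN) = (107 + 119) / 289 = 226/289.

226/289


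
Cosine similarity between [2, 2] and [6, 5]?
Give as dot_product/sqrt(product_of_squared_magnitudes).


dot = 22. |a|^2 = 8, |b|^2 = 61. cos = 22/sqrt(488).

22/sqrt(488)


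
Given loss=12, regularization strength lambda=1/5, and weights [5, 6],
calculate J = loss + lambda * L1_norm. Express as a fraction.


L1 norm = sum(|w|) = 11. J = 12 + 1/5 * 11 = 71/5.

71/5


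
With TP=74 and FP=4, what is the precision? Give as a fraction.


Precision = TP / (TP + FP) = 74 / 78 = 37/39.

37/39


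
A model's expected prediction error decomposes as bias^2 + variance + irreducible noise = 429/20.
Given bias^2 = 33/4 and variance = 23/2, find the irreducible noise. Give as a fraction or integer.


Total error = bias^2 + variance + irreducible noise. So irreducible noise = 429/20 - 33/4 - 23/2 = 17/10.

17/10


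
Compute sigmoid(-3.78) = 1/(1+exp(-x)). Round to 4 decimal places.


sigma(-3.78) = 1/(1+e^(3.78)) = 1/(1+43.816042) = 1/44.816042 = 0.0223.

0.0223


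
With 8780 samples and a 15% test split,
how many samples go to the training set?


Test set = 8780 * 15% = 1317. Training set = 8780 - 1317 = 7463.

7463


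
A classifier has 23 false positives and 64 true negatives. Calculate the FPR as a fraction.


FPR = FP / (FP + TN) = 23 / 87 = 23/87.

23/87


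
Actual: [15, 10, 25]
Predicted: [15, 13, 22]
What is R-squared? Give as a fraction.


Mean(y) = 50/3. SS_res = 18. SS_tot = 350/3. R^2 = 1 - 18/(350/3) = 148/175.

148/175


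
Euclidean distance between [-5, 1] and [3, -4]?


d = sqrt(sum of squared differences). (-5-3)^2=64, (1--4)^2=25. Sum = 89.

sqrt(89)


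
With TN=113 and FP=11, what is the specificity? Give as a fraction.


Specificity = TN / (TN + FP) = 113 / 124 = 113/124.

113/124


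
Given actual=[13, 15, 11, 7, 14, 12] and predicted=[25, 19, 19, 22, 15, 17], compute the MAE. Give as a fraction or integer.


MAE = (1/6) * (|13-25|=12 + |15-19|=4 + |11-19|=8 + |7-22|=15 + |14-15|=1 + |12-17|=5). Sum = 45. MAE = 15/2.

15/2


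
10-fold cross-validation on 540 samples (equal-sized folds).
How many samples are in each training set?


Each validation fold has 540/10 = 54 samples. Training set = 540 - 54 = 486.

486


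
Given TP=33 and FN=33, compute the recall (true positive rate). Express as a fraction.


Recall = TP / (TP + FN) = 33 / 66 = 1/2.

1/2


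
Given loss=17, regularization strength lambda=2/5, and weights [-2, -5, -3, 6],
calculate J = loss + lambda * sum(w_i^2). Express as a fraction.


L2 sq norm = sum(w^2) = 74. J = 17 + 2/5 * 74 = 233/5.

233/5


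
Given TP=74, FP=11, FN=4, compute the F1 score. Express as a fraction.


Precision = 74/85 = 74/85. Recall = 74/78 = 37/39. F1 = 2*P*R/(P+R) = 148/163.

148/163


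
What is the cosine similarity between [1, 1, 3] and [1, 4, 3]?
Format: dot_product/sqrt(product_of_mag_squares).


dot = 14. |a|^2 = 11, |b|^2 = 26. cos = 14/sqrt(286).

14/sqrt(286)


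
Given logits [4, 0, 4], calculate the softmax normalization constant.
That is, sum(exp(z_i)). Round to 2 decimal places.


Denom = e^4=54.5982 + e^0=1.0000 + e^4=54.5982. Sum = 110.1964, which rounds to 110.20.

110.20


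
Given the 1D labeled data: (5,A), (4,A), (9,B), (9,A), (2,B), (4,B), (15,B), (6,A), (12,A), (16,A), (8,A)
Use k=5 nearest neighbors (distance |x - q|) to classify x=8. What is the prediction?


Distances: |5-8|=3, |4-8|=4, |9-8|=1, |9-8|=1, |2-8|=6, |4-8|=4, |15-8|=7, |6-8|=2, |12-8|=4, |16-8|=8, |8-8|=0. 5 nearest: (8,A), (9,A), (9,B), (6,A), (5,A). Counts: {'A': 4, 'B': 1}. Majority class: A.

A


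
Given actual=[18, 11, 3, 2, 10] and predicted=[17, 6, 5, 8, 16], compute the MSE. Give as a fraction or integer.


MSE = (1/5) * ((18-17)^2=1 + (11-6)^2=25 + (3-5)^2=4 + (2-8)^2=36 + (10-16)^2=36). Sum = 102. MSE = 102/5.

102/5


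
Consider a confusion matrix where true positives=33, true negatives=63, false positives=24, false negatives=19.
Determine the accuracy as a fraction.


Accuracy = (TP + TN) / (TP + TN + FP + FN) = (33 + 63) / 139 = 96/139.

96/139


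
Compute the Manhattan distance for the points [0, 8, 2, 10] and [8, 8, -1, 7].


d = sum of absolute differences: |0-8|=8 + |8-8|=0 + |2--1|=3 + |10-7|=3 = 14.

14


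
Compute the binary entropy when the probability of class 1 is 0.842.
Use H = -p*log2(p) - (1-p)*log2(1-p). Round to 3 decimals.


H = -0.842*log2(0.842) - 0.158*log2(0.158) = 0.630.

0.630


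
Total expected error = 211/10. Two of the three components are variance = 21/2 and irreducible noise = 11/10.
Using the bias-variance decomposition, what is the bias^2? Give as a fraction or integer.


Total error = bias^2 + variance + irreducible noise. So bias^2 = 211/10 - 21/2 - 11/10 = 19/2.

19/2


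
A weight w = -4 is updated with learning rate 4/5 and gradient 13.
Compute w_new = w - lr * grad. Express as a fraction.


w_new = -4 - 4/5 * 13 = -4 - 52/5 = -72/5.

-72/5


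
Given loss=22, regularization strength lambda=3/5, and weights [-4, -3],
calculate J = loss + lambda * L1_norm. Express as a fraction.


L1 norm = sum(|w|) = 7. J = 22 + 3/5 * 7 = 131/5.

131/5


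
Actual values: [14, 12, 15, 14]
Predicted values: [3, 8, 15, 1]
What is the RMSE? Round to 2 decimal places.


MSE = 76.5000. RMSE = sqrt(76.5000) = 8.75.

8.75


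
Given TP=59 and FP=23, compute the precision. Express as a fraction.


Precision = TP / (TP + FP) = 59 / 82 = 59/82.

59/82


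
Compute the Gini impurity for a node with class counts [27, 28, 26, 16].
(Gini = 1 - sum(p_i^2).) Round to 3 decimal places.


Total = 97. Proportions: 27/97, 28/97, 26/97, 16/97. sum(p_i^2) = 0.2599. Gini = 1 - 0.2599 = 0.7401, which rounds to 0.740.

0.740


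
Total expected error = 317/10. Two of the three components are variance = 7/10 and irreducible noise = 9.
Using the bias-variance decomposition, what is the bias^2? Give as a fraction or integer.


Total error = bias^2 + variance + irreducible noise. So bias^2 = 317/10 - 7/10 - 9 = 22.

22


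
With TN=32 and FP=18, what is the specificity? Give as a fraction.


Specificity = TN / (TN + FP) = 32 / 50 = 16/25.

16/25


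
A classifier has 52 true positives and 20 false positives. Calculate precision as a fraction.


Precision = TP / (TP + FP) = 52 / 72 = 13/18.

13/18


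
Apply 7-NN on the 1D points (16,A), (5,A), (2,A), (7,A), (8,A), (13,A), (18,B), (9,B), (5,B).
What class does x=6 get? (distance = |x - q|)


Distances: |16-6|=10, |5-6|=1, |2-6|=4, |7-6|=1, |8-6|=2, |13-6|=7, |18-6|=12, |9-6|=3, |5-6|=1. 7 nearest: (5,A), (7,A), (5,B), (8,A), (9,B), (2,A), (13,A). Counts: {'A': 5, 'B': 2}. Majority class: A.

A


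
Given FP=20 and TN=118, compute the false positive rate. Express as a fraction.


FPR = FP / (FP + TN) = 20 / 138 = 10/69.

10/69


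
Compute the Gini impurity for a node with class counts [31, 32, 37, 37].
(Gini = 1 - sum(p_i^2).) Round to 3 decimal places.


Total = 137. Proportions: 31/137, 32/137, 37/137, 37/137. sum(p_i^2) = 0.2516. Gini = 1 - 0.2516 = 0.7484, which rounds to 0.748.

0.748


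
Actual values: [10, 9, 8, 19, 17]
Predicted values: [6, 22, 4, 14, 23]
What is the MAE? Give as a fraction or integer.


MAE = (1/5) * (|10-6|=4 + |9-22|=13 + |8-4|=4 + |19-14|=5 + |17-23|=6). Sum = 32. MAE = 32/5.

32/5


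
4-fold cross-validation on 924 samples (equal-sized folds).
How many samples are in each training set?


Each validation fold has 924/4 = 231 samples. Training set = 924 - 231 = 693.

693


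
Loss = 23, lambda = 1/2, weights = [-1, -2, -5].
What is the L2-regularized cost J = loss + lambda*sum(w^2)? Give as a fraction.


L2 sq norm = sum(w^2) = 30. J = 23 + 1/2 * 30 = 38.

38


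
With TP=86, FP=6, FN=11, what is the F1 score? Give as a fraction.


Precision = 86/92 = 43/46. Recall = 86/97 = 86/97. F1 = 2*P*R/(P+R) = 172/189.

172/189


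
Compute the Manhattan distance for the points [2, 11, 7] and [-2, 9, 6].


d = sum of absolute differences: |2--2|=4 + |11-9|=2 + |7-6|=1 = 7.

7


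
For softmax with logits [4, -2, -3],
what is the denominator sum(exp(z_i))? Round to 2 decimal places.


Denom = e^4=54.5982 + e^-2=0.1353 + e^-3=0.0498. Sum = 54.7833, which rounds to 54.78.

54.78


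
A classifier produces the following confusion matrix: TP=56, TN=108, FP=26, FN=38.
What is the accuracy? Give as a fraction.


Accuracy = (TP + TN) / (TP + TN + FP + FN) = (56 + 108) / 228 = 41/57.

41/57


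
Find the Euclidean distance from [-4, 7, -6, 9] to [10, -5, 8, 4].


d = sqrt(sum of squared differences). (-4-10)^2=196, (7--5)^2=144, (-6-8)^2=196, (9-4)^2=25. Sum = 561.

sqrt(561)


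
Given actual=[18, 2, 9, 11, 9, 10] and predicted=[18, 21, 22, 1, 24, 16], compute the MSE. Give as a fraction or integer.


MSE = (1/6) * ((18-18)^2=0 + (2-21)^2=361 + (9-22)^2=169 + (11-1)^2=100 + (9-24)^2=225 + (10-16)^2=36). Sum = 891. MSE = 297/2.

297/2


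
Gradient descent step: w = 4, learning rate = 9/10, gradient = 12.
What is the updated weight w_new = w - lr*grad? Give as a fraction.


w_new = 4 - 9/10 * 12 = 4 - 54/5 = -34/5.

-34/5


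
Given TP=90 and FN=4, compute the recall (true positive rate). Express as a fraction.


Recall = TP / (TP + FN) = 90 / 94 = 45/47.

45/47


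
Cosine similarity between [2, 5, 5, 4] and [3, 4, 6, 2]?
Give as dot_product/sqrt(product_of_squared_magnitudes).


dot = 64. |a|^2 = 70, |b|^2 = 65. cos = 64/sqrt(4550).

64/sqrt(4550)


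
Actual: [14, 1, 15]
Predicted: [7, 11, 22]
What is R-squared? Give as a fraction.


Mean(y) = 10. SS_res = 198. SS_tot = 122. R^2 = 1 - 198/(122) = -38/61.

-38/61


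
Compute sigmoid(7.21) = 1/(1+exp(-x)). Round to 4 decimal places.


sigma(7.21) = 1/(1+e^(-7.21)) = 1/(1+0.000739) = 1/1.000739 = 0.9993.

0.9993


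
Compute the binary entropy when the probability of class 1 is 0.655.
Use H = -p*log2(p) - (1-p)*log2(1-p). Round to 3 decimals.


H = -0.655*log2(0.655) - 0.345*log2(0.345) = 0.930.

0.930


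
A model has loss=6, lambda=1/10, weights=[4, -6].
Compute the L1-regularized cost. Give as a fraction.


L1 norm = sum(|w|) = 10. J = 6 + 1/10 * 10 = 7.

7


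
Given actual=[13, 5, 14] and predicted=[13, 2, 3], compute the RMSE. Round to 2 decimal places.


MSE = 43.3333. RMSE = sqrt(43.3333) = 6.58.

6.58


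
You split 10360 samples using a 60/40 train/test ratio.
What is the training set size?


Test set = 10360 * 40% = 4144. Training set = 10360 - 4144 = 6216.

6216


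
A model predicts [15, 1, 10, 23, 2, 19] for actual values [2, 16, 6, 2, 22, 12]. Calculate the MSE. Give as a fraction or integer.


MSE = (1/6) * ((2-15)^2=169 + (16-1)^2=225 + (6-10)^2=16 + (2-23)^2=441 + (22-2)^2=400 + (12-19)^2=49). Sum = 1300. MSE = 650/3.

650/3


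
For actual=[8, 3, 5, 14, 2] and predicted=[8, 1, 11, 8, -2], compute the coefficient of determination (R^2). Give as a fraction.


Mean(y) = 32/5. SS_res = 92. SS_tot = 466/5. R^2 = 1 - 92/(466/5) = 3/233.

3/233


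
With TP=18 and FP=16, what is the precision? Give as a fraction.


Precision = TP / (TP + FP) = 18 / 34 = 9/17.

9/17


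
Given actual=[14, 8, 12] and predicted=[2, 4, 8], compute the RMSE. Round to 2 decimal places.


MSE = 58.6667. RMSE = sqrt(58.6667) = 7.66.

7.66


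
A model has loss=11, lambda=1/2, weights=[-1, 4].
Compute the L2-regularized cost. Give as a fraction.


L2 sq norm = sum(w^2) = 17. J = 11 + 1/2 * 17 = 39/2.

39/2


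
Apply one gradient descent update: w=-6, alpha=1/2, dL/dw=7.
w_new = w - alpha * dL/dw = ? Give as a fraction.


w_new = -6 - 1/2 * 7 = -6 - 7/2 = -19/2.

-19/2


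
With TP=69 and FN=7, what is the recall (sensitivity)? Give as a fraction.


Recall = TP / (TP + FN) = 69 / 76 = 69/76.

69/76


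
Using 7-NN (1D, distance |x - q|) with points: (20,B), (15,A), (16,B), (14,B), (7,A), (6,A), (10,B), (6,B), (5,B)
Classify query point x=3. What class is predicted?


Distances: |20-3|=17, |15-3|=12, |16-3|=13, |14-3|=11, |7-3|=4, |6-3|=3, |10-3|=7, |6-3|=3, |5-3|=2. 7 nearest: (5,B), (6,A), (6,B), (7,A), (10,B), (14,B), (15,A). Counts: {'B': 4, 'A': 3}. Majority class: B.

B


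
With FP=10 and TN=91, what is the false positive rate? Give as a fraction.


FPR = FP / (FP + TN) = 10 / 101 = 10/101.

10/101


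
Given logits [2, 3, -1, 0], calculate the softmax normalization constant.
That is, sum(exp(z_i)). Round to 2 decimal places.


Denom = e^2=7.3891 + e^3=20.0855 + e^-1=0.3679 + e^0=1.0000. Sum = 28.8425, which rounds to 28.84.

28.84


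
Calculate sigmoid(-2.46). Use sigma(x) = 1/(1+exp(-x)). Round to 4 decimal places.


sigma(-2.46) = 1/(1+e^(2.46)) = 1/(1+11.704812) = 1/12.704812 = 0.0787.

0.0787


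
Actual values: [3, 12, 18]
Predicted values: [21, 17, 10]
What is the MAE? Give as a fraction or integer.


MAE = (1/3) * (|3-21|=18 + |12-17|=5 + |18-10|=8). Sum = 31. MAE = 31/3.

31/3


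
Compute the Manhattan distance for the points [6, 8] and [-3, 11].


d = sum of absolute differences: |6--3|=9 + |8-11|=3 = 12.

12


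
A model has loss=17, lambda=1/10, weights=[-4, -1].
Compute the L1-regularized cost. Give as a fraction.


L1 norm = sum(|w|) = 5. J = 17 + 1/10 * 5 = 35/2.

35/2


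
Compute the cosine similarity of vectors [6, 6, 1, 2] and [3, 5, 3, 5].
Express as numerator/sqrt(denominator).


dot = 61. |a|^2 = 77, |b|^2 = 68. cos = 61/sqrt(5236).

61/sqrt(5236)


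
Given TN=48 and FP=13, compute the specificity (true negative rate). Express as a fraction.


Specificity = TN / (TN + FP) = 48 / 61 = 48/61.

48/61


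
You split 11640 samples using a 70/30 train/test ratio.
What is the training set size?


Test set = 11640 * 30% = 3492. Training set = 11640 - 3492 = 8148.

8148


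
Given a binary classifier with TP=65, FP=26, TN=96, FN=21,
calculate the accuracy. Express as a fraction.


Accuracy = (TP + TN) / (TP + TN + FP + FN) = (65 + 96) / 208 = 161/208.

161/208


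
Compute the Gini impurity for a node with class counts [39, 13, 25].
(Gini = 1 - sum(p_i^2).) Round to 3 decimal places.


Total = 77. Proportions: 39/77, 13/77, 25/77. sum(p_i^2) = 0.3905. Gini = 1 - 0.3905 = 0.6095, which rounds to 0.610.

0.610


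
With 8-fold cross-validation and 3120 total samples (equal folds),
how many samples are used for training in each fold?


Each validation fold has 3120/8 = 390 samples. Training set = 3120 - 390 = 2730.

2730


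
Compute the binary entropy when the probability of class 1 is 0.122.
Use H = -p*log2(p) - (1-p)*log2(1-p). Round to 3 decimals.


H = -0.122*log2(0.122) - 0.878*log2(0.878) = 0.535.

0.535


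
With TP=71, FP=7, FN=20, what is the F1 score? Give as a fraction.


Precision = 71/78 = 71/78. Recall = 71/91 = 71/91. F1 = 2*P*R/(P+R) = 142/169.

142/169


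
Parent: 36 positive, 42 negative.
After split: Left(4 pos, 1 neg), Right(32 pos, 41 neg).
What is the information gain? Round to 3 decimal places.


H(parent) = 0.9957. H(left) = 0.7219, H(right) = 0.9890. Weighted = (5/78)*0.7219 + (73/78)*0.9890 = 0.9719. IG = 0.9957 - 0.9719 = 0.0238, which rounds to 0.024.

0.024


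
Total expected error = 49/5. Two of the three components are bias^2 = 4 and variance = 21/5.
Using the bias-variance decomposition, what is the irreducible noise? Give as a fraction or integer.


Total error = bias^2 + variance + irreducible noise. So irreducible noise = 49/5 - 4 - 21/5 = 8/5.

8/5


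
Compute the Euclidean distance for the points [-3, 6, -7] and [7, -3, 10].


d = sqrt(sum of squared differences). (-3-7)^2=100, (6--3)^2=81, (-7-10)^2=289. Sum = 470.

sqrt(470)


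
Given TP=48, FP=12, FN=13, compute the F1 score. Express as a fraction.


Precision = 48/60 = 4/5. Recall = 48/61 = 48/61. F1 = 2*P*R/(P+R) = 96/121.

96/121


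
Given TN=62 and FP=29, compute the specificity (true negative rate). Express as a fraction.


Specificity = TN / (TN + FP) = 62 / 91 = 62/91.

62/91


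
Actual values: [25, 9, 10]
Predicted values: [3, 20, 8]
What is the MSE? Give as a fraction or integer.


MSE = (1/3) * ((25-3)^2=484 + (9-20)^2=121 + (10-8)^2=4). Sum = 609. MSE = 203.

203


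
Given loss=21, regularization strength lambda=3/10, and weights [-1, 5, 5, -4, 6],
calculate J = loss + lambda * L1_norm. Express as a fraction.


L1 norm = sum(|w|) = 21. J = 21 + 3/10 * 21 = 273/10.

273/10


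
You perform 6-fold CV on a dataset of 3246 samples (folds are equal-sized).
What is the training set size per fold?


Each validation fold has 3246/6 = 541 samples. Training set = 3246 - 541 = 2705.

2705


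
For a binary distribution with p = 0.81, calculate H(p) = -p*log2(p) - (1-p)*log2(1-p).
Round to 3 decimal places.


H = -0.81*log2(0.81) - 0.19*log2(0.19) = 0.701.

0.701


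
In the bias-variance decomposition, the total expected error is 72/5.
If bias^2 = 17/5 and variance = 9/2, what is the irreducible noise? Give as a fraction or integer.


Total error = bias^2 + variance + irreducible noise. So irreducible noise = 72/5 - 17/5 - 9/2 = 13/2.

13/2


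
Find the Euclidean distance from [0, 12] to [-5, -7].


d = sqrt(sum of squared differences). (0--5)^2=25, (12--7)^2=361. Sum = 386.

sqrt(386)


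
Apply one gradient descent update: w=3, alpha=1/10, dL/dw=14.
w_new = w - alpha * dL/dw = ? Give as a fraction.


w_new = 3 - 1/10 * 14 = 3 - 7/5 = 8/5.

8/5


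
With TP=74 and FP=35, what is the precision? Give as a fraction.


Precision = TP / (TP + FP) = 74 / 109 = 74/109.

74/109


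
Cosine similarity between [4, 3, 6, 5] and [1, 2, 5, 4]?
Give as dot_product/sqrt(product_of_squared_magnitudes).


dot = 60. |a|^2 = 86, |b|^2 = 46. cos = 60/sqrt(3956).

60/sqrt(3956)


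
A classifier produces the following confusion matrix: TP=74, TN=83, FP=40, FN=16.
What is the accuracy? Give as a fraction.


Accuracy = (TP + TN) / (TP + TN + FP + FN) = (74 + 83) / 213 = 157/213.

157/213


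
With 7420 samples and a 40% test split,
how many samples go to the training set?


Test set = 7420 * 40% = 2968. Training set = 7420 - 2968 = 4452.

4452


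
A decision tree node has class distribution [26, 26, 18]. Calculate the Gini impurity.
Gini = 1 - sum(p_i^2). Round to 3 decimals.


Total = 70. Proportions: 26/70, 26/70, 18/70. sum(p_i^2) = 0.3420. Gini = 1 - 0.3420 = 0.6580, which rounds to 0.658.

0.658


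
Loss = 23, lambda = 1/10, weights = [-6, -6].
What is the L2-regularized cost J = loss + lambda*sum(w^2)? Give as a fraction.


L2 sq norm = sum(w^2) = 72. J = 23 + 1/10 * 72 = 151/5.

151/5


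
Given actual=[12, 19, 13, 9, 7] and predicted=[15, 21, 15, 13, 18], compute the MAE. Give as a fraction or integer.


MAE = (1/5) * (|12-15|=3 + |19-21|=2 + |13-15|=2 + |9-13|=4 + |7-18|=11). Sum = 22. MAE = 22/5.

22/5


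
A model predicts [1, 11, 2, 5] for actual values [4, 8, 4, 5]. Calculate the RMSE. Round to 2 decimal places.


MSE = 5.5000. RMSE = sqrt(5.5000) = 2.35.

2.35


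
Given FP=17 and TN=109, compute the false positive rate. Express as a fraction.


FPR = FP / (FP + TN) = 17 / 126 = 17/126.

17/126


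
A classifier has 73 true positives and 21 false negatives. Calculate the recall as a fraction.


Recall = TP / (TP + FN) = 73 / 94 = 73/94.

73/94


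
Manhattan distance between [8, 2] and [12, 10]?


d = sum of absolute differences: |8-12|=4 + |2-10|=8 = 12.

12


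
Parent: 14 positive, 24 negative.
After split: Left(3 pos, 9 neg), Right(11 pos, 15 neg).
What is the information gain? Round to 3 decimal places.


H(parent) = 0.9495. H(left) = 0.8113, H(right) = 0.9829. Weighted = (12/38)*0.8113 + (26/38)*0.9829 = 0.9287. IG = 0.9495 - 0.9287 = 0.0208, which rounds to 0.021.

0.021


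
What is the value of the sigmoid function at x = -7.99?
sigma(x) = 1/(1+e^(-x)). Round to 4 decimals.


sigma(-7.99) = 1/(1+e^(7.99)) = 1/(1+2951.296959) = 1/2952.296959 = 0.0003.

0.0003


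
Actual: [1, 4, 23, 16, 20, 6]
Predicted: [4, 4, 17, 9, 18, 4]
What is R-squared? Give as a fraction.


Mean(y) = 35/3. SS_res = 102. SS_tot = 1264/3. R^2 = 1 - 102/(1264/3) = 479/632.

479/632


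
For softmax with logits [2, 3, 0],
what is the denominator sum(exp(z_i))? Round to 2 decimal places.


Denom = e^2=7.3891 + e^3=20.0855 + e^0=1.0000. Sum = 28.4746, which rounds to 28.47.

28.47


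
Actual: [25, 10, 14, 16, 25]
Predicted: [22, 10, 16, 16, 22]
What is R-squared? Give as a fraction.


Mean(y) = 18. SS_res = 22. SS_tot = 182. R^2 = 1 - 22/(182) = 80/91.

80/91


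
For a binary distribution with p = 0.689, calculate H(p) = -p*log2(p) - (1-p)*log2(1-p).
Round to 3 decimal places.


H = -0.689*log2(0.689) - 0.311*log2(0.311) = 0.894.

0.894


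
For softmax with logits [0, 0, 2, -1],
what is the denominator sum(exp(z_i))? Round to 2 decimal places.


Denom = e^0=1.0000 + e^0=1.0000 + e^2=7.3891 + e^-1=0.3679. Sum = 9.7570, which rounds to 9.76.

9.76


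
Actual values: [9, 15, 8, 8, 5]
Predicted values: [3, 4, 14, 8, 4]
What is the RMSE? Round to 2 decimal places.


MSE = 38.8000. RMSE = sqrt(38.8000) = 6.23.

6.23


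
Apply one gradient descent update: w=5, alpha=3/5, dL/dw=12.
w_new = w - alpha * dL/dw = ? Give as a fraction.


w_new = 5 - 3/5 * 12 = 5 - 36/5 = -11/5.

-11/5


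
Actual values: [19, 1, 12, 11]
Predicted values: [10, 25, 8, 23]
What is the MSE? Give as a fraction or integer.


MSE = (1/4) * ((19-10)^2=81 + (1-25)^2=576 + (12-8)^2=16 + (11-23)^2=144). Sum = 817. MSE = 817/4.

817/4


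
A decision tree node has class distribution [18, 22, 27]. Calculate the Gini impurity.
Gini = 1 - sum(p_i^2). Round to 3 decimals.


Total = 67. Proportions: 18/67, 22/67, 27/67. sum(p_i^2) = 0.3424. Gini = 1 - 0.3424 = 0.6576, which rounds to 0.658.

0.658


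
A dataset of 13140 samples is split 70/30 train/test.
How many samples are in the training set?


Test set = 13140 * 30% = 3942. Training set = 13140 - 3942 = 9198.

9198


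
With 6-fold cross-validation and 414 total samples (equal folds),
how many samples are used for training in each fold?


Each validation fold has 414/6 = 69 samples. Training set = 414 - 69 = 345.

345


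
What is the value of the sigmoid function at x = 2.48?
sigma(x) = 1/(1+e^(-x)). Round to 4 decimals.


sigma(2.48) = 1/(1+e^(-2.48)) = 1/(1+0.083743) = 1/1.083743 = 0.9227.

0.9227


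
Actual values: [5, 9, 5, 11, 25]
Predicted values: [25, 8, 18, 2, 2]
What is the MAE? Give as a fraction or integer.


MAE = (1/5) * (|5-25|=20 + |9-8|=1 + |5-18|=13 + |11-2|=9 + |25-2|=23). Sum = 66. MAE = 66/5.

66/5


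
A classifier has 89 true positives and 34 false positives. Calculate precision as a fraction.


Precision = TP / (TP + FP) = 89 / 123 = 89/123.

89/123


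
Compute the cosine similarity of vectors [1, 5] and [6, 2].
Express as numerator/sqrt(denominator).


dot = 16. |a|^2 = 26, |b|^2 = 40. cos = 16/sqrt(1040).

16/sqrt(1040)


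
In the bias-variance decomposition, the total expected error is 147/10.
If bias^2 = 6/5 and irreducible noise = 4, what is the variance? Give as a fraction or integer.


Total error = bias^2 + variance + irreducible noise. So variance = 147/10 - 6/5 - 4 = 19/2.

19/2


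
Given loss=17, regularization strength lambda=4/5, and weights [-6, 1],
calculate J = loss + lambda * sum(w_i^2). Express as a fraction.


L2 sq norm = sum(w^2) = 37. J = 17 + 4/5 * 37 = 233/5.

233/5


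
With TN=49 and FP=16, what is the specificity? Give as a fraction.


Specificity = TN / (TN + FP) = 49 / 65 = 49/65.

49/65


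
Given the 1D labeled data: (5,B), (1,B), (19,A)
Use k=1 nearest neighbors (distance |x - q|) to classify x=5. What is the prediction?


Distances: |5-5|=0, |1-5|=4, |19-5|=14. 1 nearest: (5,B). Counts: {'B': 1}. Majority class: B.

B


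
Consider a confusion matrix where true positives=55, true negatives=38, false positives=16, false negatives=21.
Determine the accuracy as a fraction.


Accuracy = (TP + TN) / (TP + TN + FP + FN) = (55 + 38) / 130 = 93/130.

93/130


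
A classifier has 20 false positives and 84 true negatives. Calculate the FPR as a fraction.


FPR = FP / (FP + TN) = 20 / 104 = 5/26.

5/26


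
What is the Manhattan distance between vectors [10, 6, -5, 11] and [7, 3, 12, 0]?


d = sum of absolute differences: |10-7|=3 + |6-3|=3 + |-5-12|=17 + |11-0|=11 = 34.

34
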